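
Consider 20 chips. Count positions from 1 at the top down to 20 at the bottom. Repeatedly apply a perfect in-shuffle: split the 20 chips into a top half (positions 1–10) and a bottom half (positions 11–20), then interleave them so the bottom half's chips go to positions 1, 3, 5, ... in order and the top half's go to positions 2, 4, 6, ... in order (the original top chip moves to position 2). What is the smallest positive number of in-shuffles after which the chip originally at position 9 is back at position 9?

3

Follow position 9 under repeated in-shuffles:
9 → 18 → 15 → 9
It first returns after 3 in-shuffles.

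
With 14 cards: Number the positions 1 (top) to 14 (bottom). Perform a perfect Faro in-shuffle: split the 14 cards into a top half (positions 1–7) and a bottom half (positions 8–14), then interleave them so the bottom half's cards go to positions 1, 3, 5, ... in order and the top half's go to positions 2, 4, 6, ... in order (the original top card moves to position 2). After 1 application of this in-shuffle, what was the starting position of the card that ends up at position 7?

11

Work backwards from position 7, undoing one in-shuffle at a time:
7 ← 11
So the card now at position 7 started at position 11.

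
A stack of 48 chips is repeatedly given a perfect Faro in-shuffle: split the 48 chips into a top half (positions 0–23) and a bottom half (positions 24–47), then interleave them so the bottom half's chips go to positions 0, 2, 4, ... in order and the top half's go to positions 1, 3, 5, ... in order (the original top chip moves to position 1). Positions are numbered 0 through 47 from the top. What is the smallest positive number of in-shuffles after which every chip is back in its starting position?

21

The in-shuffle permutes the 48 positions with cycle lengths [3, 3, 21, 21].
Every chip is home exactly when every cycle has completed a whole number of laps, i.e. after lcm(3, 21) = 21 in-shuffles.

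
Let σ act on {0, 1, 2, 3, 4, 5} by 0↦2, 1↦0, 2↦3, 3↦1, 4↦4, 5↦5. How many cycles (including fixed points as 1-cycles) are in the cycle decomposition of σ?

3

Cycle decomposition: (0 2 3 1) (4) (5).
3 cycles.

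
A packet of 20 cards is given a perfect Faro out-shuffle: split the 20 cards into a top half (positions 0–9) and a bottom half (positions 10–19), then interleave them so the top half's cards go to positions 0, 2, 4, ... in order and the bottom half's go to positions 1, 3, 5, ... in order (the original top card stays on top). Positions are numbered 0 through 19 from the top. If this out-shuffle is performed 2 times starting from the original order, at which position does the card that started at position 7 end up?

Track the card's position through each out-shuffle:
7 → 14 → 9

9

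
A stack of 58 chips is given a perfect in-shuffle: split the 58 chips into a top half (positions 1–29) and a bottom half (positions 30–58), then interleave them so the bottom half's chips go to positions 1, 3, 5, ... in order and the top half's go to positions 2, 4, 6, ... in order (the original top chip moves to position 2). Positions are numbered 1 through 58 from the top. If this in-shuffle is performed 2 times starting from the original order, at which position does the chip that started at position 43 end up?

54

Track the chip's position through each in-shuffle:
43 → 27 → 54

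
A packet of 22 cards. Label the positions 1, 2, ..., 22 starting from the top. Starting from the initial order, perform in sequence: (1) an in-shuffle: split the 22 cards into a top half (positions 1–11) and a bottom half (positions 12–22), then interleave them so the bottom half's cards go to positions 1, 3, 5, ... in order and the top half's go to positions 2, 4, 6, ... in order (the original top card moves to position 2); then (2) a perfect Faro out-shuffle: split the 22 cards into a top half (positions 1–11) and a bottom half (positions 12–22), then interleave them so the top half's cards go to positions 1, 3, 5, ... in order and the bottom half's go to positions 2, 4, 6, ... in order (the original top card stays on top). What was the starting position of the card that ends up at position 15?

4

Undo the operations in reverse order, starting from position 15:
  undo op 2 (out-shuffle, from top half): 15 ← 8
  undo op 1 (in-shuffle, from top half): 8 ← 4
So the card at position 15 came from original position 4.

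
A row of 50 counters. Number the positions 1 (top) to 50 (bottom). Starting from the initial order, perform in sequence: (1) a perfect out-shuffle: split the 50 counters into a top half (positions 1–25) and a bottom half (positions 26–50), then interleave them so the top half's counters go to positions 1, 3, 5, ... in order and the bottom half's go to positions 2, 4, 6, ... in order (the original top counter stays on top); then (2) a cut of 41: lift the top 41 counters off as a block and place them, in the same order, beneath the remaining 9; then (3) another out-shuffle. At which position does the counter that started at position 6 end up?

Track the counter from position 6 forward through each operation:
  after op 1 (out-shuffle): 6 → 11
  after op 2 (cut 41): 11 → 20
  after op 3 (out-shuffle): 20 → 39

39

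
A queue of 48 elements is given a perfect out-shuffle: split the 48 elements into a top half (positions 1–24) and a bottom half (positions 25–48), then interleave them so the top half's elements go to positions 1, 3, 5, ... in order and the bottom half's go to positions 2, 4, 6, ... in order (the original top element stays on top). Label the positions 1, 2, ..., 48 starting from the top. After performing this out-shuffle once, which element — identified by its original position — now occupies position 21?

Work backwards from position 21, undoing one out-shuffle at a time:
21 ← 11
So the element now at position 21 started at position 11.

11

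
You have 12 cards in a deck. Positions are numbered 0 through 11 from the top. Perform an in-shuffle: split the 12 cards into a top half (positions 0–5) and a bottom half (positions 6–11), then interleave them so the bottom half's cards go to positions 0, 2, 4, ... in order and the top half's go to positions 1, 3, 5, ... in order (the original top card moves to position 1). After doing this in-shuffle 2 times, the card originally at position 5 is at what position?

Track the card's position through each in-shuffle:
5 → 11 → 10

10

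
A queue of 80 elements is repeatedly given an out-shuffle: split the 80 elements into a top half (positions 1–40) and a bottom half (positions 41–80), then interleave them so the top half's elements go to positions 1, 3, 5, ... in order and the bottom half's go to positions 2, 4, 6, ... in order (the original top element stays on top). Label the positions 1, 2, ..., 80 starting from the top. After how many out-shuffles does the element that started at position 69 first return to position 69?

Follow position 69 under repeated out-shuffles:
69 → 58 → 36 → 71 → 62 → 44 → 8 → 15 → ... → 69 (length 39)
It first returns after 39 out-shuffles.

39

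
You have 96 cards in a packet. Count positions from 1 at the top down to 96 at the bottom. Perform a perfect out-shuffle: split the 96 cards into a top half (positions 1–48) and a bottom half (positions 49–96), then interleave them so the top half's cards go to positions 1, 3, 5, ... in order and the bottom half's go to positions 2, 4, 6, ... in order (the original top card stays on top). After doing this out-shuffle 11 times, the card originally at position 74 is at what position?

70

Track the card's position through each out-shuffle:
74 → 52 → 8 → 15 → 29 → 57 → 18 → 35 → 69 → 42 → 83 → 70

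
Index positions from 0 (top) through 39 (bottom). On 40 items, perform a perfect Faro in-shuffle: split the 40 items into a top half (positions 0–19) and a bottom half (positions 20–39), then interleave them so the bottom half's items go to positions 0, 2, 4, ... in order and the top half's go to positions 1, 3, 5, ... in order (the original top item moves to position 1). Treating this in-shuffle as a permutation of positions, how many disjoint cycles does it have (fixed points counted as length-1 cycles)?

2

Trace each unvisited position around until it returns:
(0 1 3 7 15 31 ... len 20) (2 5 11 23 6 13 ... len 20)
2 cycles in total.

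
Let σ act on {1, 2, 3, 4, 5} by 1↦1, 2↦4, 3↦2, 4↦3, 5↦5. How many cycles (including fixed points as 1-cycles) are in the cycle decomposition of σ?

3

Cycle decomposition: (1) (2 4 3) (5).
3 cycles.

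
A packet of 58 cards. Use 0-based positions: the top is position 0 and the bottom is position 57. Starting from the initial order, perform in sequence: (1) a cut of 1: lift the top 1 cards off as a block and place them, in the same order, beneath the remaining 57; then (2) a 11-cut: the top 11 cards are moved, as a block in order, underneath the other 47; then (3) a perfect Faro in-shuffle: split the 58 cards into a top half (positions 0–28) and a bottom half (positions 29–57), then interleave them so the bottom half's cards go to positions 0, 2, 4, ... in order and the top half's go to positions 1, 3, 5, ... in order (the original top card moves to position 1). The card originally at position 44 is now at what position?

6

Track the card from position 44 forward through each operation:
  after op 1 (cut 1): 44 → 43
  after op 2 (cut 11): 43 → 32
  after op 3 (in-shuffle): 32 → 6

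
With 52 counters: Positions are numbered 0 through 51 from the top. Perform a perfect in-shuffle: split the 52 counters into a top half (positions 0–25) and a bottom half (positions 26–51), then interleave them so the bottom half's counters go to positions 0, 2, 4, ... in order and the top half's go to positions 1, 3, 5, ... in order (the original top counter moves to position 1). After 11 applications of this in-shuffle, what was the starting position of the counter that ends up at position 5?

Work backwards from position 5, undoing one in-shuffle at a time:
5 ← 2 ← 27 ← 13 ← 6 ← 29 ← 14 ← 33 ← 16 ← 34 ← 43 ← 21
So the counter now at position 5 started at position 21.

21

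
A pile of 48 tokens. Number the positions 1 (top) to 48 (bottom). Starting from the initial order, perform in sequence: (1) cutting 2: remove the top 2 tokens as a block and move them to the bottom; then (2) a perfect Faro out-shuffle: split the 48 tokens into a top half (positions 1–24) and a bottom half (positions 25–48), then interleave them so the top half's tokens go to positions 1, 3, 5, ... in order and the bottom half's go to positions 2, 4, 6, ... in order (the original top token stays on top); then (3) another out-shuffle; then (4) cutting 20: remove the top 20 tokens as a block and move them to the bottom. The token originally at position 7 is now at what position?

Track the token from position 7 forward through each operation:
  after op 1 (cut 2): 7 → 5
  after op 2 (out-shuffle): 5 → 9
  after op 3 (out-shuffle): 9 → 17
  after op 4 (cut 20): 17 → 45

45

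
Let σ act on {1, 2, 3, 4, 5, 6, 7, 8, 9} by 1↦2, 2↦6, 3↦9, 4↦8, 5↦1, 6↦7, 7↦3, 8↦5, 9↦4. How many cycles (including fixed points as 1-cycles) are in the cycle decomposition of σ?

1

Cycle decomposition: (1 2 6 7 3 9 4 8 5).
1 cycle.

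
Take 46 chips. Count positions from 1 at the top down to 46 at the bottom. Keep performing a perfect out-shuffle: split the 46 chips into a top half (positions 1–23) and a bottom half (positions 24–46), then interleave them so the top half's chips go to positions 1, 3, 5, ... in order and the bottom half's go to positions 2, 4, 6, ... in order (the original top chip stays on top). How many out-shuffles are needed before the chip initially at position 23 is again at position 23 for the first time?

Follow position 23 under repeated out-shuffles:
23 → 45 → 44 → 42 → 38 → 30 → 14 → 27 → 8 → 15 → 29 → 12 → 23
It first returns after 12 out-shuffles.

12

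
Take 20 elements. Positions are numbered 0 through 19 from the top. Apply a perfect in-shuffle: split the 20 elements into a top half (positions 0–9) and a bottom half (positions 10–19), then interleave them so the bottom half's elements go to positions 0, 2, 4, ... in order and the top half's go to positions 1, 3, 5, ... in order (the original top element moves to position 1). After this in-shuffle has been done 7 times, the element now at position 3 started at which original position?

Work backwards from position 3, undoing one in-shuffle at a time:
3 ← 1 ← 0 ← 10 ← 15 ← 7 ← 3 ← 1
So the element now at position 3 started at position 1.

1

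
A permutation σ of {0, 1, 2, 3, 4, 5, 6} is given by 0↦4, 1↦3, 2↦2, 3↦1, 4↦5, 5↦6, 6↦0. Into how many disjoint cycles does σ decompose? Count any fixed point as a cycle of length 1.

Cycle decomposition: (0 4 5 6) (1 3) (2).
3 cycles.

3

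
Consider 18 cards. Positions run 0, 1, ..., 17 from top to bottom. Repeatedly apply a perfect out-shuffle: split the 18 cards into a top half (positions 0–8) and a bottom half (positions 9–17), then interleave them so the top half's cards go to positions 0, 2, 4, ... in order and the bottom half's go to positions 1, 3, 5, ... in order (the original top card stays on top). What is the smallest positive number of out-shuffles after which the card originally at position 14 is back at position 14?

8

Follow position 14 under repeated out-shuffles:
14 → 11 → 5 → 10 → 3 → 6 → 12 → 7 → 14
It first returns after 8 out-shuffles.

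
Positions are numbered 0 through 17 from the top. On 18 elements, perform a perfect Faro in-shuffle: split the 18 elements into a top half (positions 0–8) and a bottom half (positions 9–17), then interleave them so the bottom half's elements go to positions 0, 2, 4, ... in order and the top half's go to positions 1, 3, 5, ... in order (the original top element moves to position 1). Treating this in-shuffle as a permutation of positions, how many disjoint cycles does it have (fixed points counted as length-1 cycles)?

1

Trace each unvisited position around until it returns:
(0 1 3 7 15 12 ... len 18)
1 cycle in total.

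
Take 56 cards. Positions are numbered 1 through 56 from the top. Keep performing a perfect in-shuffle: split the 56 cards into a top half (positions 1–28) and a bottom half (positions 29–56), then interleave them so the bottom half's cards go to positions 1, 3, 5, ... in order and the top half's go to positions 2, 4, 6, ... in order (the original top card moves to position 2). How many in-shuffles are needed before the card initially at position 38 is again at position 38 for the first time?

Follow position 38 under repeated in-shuffles:
38 → 19 → 38
It first returns after 2 in-shuffles.

2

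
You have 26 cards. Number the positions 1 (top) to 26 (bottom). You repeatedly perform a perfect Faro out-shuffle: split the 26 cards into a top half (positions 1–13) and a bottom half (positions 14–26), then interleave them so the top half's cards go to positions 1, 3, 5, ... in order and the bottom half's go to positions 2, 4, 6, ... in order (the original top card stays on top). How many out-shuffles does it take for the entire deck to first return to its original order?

The out-shuffle permutes the 26 positions with cycle lengths [1, 1, 4, 20].
Every card is home exactly when every cycle has completed a whole number of laps, i.e. after lcm(1, 4, 20) = 20 out-shuffles.

20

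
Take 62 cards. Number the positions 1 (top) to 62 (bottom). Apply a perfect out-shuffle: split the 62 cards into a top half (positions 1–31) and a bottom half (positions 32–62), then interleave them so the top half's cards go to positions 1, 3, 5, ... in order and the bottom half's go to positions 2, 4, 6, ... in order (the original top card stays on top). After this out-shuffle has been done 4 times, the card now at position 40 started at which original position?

Work backwards from position 40, undoing one out-shuffle at a time:
40 ← 51 ← 26 ← 44 ← 53
So the card now at position 40 started at position 53.

53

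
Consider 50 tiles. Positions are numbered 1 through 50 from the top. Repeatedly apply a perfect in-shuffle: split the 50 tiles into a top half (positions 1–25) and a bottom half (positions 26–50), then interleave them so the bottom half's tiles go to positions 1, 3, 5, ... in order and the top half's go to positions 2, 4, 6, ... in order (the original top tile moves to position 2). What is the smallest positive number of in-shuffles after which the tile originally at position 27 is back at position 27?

8

Follow position 27 under repeated in-shuffles:
27 → 3 → 6 → 12 → 24 → 48 → 45 → 39 → 27
It first returns after 8 in-shuffles.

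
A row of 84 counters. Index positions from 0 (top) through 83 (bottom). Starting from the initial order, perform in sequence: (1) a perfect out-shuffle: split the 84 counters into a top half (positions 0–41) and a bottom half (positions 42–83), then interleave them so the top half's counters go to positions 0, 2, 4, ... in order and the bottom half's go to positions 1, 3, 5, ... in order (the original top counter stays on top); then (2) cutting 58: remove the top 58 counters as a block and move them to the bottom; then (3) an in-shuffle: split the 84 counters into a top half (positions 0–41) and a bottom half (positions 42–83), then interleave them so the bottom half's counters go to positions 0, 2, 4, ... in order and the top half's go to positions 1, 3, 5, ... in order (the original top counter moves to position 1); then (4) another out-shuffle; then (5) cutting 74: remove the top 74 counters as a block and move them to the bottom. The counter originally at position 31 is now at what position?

28

Track the counter from position 31 forward through each operation:
  after op 1 (out-shuffle): 31 → 62
  after op 2 (cut 58): 62 → 4
  after op 3 (in-shuffle): 4 → 9
  after op 4 (out-shuffle): 9 → 18
  after op 5 (cut 74): 18 → 28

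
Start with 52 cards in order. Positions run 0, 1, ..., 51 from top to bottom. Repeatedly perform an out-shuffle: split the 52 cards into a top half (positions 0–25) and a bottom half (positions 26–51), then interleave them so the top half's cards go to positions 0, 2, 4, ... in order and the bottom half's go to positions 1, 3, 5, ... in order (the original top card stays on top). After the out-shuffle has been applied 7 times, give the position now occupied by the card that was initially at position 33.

Track the card's position through each out-shuffle:
33 → 15 → 30 → 9 → 18 → 36 → 21 → 42

42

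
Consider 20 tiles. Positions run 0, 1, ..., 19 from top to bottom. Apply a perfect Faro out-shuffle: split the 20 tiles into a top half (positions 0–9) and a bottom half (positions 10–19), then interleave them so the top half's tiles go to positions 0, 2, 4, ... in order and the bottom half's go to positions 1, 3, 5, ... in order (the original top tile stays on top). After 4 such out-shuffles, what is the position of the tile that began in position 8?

Track the tile's position through each out-shuffle:
8 → 16 → 13 → 7 → 14

14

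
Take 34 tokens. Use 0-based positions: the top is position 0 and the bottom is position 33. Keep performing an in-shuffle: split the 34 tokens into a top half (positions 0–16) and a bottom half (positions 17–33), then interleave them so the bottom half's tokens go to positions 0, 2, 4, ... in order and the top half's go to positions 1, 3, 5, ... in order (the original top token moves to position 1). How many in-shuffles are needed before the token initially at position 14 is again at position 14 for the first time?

3

Follow position 14 under repeated in-shuffles:
14 → 29 → 24 → 14
It first returns after 3 in-shuffles.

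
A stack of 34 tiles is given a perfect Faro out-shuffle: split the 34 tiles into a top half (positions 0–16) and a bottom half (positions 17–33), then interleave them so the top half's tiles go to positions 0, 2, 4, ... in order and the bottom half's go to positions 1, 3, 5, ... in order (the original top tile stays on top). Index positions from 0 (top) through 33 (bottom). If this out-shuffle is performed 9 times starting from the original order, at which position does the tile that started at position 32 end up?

16

Track the tile's position through each out-shuffle:
32 → 31 → 29 → 25 → 17 → 1 → 2 → 4 → 8 → 16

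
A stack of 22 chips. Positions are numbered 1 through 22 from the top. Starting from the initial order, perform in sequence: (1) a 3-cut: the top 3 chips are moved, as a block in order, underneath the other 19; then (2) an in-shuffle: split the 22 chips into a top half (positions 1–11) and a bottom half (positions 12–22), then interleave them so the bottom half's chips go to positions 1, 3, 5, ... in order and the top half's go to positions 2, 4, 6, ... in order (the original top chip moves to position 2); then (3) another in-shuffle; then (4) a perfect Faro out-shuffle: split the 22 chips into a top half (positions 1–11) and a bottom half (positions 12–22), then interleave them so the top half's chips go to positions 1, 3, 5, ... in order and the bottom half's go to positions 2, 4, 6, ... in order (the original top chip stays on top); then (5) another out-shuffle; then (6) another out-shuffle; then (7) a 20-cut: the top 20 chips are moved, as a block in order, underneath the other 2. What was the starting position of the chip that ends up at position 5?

Undo the operations in reverse order, starting from position 5:
  undo op 7 (cut 20): 5 ← 3
  undo op 6 (out-shuffle, from top half): 3 ← 2
  undo op 5 (out-shuffle, from bottom half): 2 ← 12
  undo op 4 (out-shuffle, from bottom half): 12 ← 17
  undo op 3 (in-shuffle, from bottom half): 17 ← 20
  undo op 2 (in-shuffle, from top half): 20 ← 10
  undo op 1 (cut 3): 10 ← 13
So the chip at position 5 came from original position 13.

13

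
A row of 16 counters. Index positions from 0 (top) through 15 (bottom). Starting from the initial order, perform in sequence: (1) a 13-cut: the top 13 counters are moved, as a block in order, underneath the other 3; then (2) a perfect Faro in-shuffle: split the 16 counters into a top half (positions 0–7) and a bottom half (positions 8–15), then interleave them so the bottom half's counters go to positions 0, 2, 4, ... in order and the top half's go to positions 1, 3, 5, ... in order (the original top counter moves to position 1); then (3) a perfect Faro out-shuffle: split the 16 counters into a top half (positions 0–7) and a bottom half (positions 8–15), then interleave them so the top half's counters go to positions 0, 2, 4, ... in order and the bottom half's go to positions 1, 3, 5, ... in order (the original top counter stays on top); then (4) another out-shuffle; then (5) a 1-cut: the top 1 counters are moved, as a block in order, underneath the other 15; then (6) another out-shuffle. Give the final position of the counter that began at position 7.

0

Track the counter from position 7 forward through each operation:
  after op 1 (cut 13): 7 → 10
  after op 2 (in-shuffle): 10 → 4
  after op 3 (out-shuffle): 4 → 8
  after op 4 (out-shuffle): 8 → 1
  after op 5 (cut 1): 1 → 0
  after op 6 (out-shuffle): 0 → 0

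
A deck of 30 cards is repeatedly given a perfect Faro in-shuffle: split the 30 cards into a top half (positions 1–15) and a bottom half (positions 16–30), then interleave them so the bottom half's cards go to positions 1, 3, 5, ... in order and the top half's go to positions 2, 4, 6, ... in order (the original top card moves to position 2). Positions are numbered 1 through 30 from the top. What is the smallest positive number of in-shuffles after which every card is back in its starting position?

The in-shuffle permutes the 30 positions with cycle lengths [5, 5, 5, 5, 5, 5].
Every card is home exactly when every cycle has completed a whole number of laps, i.e. after lcm(5) = 5 in-shuffles.

5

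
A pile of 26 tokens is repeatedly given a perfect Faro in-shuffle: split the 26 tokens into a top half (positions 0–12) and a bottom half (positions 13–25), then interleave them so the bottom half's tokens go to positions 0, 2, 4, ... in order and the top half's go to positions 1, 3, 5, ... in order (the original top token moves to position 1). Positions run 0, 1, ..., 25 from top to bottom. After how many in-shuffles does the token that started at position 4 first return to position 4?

Follow position 4 under repeated in-shuffles:
4 → 9 → 19 → 12 → 25 → 24 → 22 → 18 → 10 → 21 → 16 → 6 → 13 → 0 → 1 → 3 → 7 → 15 → 4
It first returns after 18 in-shuffles.

18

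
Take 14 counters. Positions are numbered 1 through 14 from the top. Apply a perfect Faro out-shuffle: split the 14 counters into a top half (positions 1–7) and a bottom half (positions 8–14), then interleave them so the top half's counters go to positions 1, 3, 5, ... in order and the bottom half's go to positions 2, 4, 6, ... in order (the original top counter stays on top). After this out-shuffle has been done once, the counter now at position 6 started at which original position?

10

Work backwards from position 6, undoing one out-shuffle at a time:
6 ← 10
So the counter now at position 6 started at position 10.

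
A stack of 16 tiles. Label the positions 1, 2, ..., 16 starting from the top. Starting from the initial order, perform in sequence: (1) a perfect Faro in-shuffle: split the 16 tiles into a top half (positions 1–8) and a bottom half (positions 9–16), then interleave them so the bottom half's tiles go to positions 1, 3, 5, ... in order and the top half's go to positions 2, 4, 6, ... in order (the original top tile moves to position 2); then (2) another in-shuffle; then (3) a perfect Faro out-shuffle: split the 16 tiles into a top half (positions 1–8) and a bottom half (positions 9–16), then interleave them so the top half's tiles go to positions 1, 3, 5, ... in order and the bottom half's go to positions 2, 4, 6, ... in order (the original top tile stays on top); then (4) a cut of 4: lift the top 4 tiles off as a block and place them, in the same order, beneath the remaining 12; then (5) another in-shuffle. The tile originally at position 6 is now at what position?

Track the tile from position 6 forward through each operation:
  after op 1 (in-shuffle): 6 → 12
  after op 2 (in-shuffle): 12 → 7
  after op 3 (out-shuffle): 7 → 13
  after op 4 (cut 4): 13 → 9
  after op 5 (in-shuffle): 9 → 1

1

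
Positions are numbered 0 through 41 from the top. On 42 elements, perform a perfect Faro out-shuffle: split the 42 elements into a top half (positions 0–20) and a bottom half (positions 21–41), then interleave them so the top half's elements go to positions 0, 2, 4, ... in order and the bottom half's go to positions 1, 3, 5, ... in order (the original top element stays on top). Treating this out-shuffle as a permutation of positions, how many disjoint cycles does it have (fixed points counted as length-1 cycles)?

4

Trace each unvisited position around until it returns:
(0) (1 2 4 8 16 32 ... len 20) (3 6 12 24 7 14 ... len 20) (41)
4 cycles in total.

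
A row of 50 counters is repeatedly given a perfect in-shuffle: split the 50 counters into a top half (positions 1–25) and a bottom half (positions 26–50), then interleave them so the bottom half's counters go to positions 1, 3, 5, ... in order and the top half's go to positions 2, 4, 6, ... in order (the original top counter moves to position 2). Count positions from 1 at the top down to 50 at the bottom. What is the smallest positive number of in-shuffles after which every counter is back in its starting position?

8

The in-shuffle permutes the 50 positions with cycle lengths [2, 8, 8, 8, 8, 8, 8].
Every counter is home exactly when every cycle has completed a whole number of laps, i.e. after lcm(2, 8) = 8 in-shuffles.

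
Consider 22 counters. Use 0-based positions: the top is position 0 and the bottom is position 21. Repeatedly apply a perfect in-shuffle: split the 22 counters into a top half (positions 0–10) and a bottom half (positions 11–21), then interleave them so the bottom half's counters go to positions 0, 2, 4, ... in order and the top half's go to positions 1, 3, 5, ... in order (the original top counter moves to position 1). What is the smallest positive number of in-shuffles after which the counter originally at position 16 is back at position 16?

Follow position 16 under repeated in-shuffles:
16 → 10 → 21 → 20 → 18 → 14 → 6 → 13 → 4 → 9 → 19 → 16
It first returns after 11 in-shuffles.

11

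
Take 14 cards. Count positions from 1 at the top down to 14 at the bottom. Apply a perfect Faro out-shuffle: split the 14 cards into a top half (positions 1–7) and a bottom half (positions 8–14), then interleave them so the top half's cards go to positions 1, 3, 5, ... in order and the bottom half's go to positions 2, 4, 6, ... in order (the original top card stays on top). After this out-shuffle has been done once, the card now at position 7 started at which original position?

Work backwards from position 7, undoing one out-shuffle at a time:
7 ← 4
So the card now at position 7 started at position 4.

4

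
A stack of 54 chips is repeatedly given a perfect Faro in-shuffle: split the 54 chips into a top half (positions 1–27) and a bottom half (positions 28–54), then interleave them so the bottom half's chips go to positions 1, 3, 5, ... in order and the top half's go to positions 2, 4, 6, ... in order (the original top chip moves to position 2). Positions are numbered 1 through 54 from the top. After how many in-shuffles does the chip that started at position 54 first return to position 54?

20

Follow position 54 under repeated in-shuffles:
54 → 53 → 51 → 47 → 39 → 23 → 46 → 37 → 19 → 38 → 21 → 42 → 29 → 3 → 6 → 12 → 24 → 48 → 41 → 27 → 54
It first returns after 20 in-shuffles.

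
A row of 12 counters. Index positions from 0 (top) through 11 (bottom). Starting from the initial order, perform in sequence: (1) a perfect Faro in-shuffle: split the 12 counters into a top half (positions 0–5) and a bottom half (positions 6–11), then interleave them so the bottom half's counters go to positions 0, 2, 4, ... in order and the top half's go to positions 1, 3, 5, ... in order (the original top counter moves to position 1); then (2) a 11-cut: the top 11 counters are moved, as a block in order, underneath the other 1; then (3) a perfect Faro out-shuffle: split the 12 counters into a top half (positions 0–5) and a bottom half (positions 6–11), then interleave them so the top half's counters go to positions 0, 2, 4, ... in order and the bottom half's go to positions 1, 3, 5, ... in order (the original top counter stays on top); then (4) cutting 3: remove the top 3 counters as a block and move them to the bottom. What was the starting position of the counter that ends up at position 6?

4

Undo the operations in reverse order, starting from position 6:
  undo op 4 (cut 3): 6 ← 9
  undo op 3 (out-shuffle, from bottom half): 9 ← 10
  undo op 2 (cut 11): 10 ← 9
  undo op 1 (in-shuffle, from top half): 9 ← 4
So the counter at position 6 came from original position 4.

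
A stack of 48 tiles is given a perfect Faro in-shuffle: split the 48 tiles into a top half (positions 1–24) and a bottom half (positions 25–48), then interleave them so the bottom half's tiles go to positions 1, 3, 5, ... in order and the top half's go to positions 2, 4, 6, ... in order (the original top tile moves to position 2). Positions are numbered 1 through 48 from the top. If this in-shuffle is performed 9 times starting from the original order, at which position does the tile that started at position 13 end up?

Track the tile's position through each in-shuffle:
13 → 26 → 3 → 6 → 12 → 24 → 48 → 47 → 45 → 41

41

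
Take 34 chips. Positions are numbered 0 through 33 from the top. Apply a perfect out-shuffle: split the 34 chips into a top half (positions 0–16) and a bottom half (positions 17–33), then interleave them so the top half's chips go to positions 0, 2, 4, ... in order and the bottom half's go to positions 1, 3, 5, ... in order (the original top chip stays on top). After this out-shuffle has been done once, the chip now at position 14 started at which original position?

Work backwards from position 14, undoing one out-shuffle at a time:
14 ← 7
So the chip now at position 14 started at position 7.

7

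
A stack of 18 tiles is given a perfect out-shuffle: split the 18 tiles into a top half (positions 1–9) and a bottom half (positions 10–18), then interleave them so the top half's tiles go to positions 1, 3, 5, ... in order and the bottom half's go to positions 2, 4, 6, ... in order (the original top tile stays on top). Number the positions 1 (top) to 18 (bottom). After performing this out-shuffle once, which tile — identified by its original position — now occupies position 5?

3

Work backwards from position 5, undoing one out-shuffle at a time:
5 ← 3
So the tile now at position 5 started at position 3.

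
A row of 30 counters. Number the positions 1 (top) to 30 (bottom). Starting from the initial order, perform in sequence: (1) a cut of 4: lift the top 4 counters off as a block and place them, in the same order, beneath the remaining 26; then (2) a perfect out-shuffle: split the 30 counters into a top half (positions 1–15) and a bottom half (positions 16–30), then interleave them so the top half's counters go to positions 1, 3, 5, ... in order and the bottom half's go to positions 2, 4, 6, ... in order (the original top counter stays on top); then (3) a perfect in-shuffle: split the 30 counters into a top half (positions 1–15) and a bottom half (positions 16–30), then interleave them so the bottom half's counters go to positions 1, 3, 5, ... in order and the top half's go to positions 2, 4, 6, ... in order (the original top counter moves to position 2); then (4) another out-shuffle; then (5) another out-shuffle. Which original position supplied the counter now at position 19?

Undo the operations in reverse order, starting from position 19:
  undo op 5 (out-shuffle, from top half): 19 ← 10
  undo op 4 (out-shuffle, from bottom half): 10 ← 20
  undo op 3 (in-shuffle, from top half): 20 ← 10
  undo op 2 (out-shuffle, from bottom half): 10 ← 20
  undo op 1 (cut 4): 20 ← 24
So the counter at position 19 came from original position 24.

24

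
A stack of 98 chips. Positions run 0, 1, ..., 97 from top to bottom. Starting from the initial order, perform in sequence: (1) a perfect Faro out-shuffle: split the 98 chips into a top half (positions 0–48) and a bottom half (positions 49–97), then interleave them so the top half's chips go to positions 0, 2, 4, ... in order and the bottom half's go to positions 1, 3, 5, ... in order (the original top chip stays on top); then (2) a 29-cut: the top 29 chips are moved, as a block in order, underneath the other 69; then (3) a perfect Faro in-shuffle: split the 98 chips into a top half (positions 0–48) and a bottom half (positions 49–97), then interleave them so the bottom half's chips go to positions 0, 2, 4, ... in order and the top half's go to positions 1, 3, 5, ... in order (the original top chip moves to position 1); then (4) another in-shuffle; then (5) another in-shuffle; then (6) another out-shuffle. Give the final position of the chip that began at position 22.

Track the chip from position 22 forward through each operation:
  after op 1 (out-shuffle): 22 → 44
  after op 2 (cut 29): 44 → 15
  after op 3 (in-shuffle): 15 → 31
  after op 4 (in-shuffle): 31 → 63
  after op 5 (in-shuffle): 63 → 28
  after op 6 (out-shuffle): 28 → 56

56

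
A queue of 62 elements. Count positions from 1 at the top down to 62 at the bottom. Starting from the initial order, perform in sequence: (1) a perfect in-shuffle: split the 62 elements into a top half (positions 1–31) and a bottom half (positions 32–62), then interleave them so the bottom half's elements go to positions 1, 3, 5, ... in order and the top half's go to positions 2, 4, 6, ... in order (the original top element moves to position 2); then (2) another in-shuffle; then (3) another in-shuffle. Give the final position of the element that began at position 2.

Track the element from position 2 forward through each operation:
  after op 1 (in-shuffle): 2 → 4
  after op 2 (in-shuffle): 4 → 8
  after op 3 (in-shuffle): 8 → 16

16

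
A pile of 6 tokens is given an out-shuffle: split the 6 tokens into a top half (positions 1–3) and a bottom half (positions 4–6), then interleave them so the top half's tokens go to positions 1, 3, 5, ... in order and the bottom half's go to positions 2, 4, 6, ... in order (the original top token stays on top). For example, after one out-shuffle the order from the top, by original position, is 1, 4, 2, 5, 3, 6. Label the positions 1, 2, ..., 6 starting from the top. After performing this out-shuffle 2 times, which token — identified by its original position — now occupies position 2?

5

Work backwards from position 2, undoing one out-shuffle at a time:
2 ← 4 ← 5
So the token now at position 2 started at position 5.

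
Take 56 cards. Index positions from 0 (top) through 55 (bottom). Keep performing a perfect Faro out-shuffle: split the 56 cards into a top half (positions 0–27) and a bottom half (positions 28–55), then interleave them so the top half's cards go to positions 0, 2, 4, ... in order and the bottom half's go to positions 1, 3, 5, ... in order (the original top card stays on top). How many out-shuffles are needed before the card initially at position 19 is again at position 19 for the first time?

20

Follow position 19 under repeated out-shuffles:
19 → 38 → 21 → 42 → 29 → 3 → 6 → 12 → 24 → 48 → 41 → 27 → 54 → 53 → 51 → 47 → 39 → 23 → 46 → 37 → 19
It first returns after 20 out-shuffles.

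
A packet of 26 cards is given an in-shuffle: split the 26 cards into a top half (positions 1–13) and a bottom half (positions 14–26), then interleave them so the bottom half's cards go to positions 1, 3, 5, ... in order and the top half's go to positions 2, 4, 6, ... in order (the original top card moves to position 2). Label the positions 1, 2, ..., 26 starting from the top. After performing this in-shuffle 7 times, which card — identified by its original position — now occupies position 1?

23

Work backwards from position 1, undoing one in-shuffle at a time:
1 ← 14 ← 7 ← 17 ← 22 ← 11 ← 19 ← 23
So the card now at position 1 started at position 23.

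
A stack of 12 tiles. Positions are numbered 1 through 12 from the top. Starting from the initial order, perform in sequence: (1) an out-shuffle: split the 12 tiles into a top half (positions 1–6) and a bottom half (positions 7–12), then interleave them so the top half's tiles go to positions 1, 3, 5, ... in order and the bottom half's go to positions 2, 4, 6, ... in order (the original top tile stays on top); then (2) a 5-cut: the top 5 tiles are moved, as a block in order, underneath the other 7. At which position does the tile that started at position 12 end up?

Track the tile from position 12 forward through each operation:
  after op 1 (out-shuffle): 12 → 12
  after op 2 (cut 5): 12 → 7

7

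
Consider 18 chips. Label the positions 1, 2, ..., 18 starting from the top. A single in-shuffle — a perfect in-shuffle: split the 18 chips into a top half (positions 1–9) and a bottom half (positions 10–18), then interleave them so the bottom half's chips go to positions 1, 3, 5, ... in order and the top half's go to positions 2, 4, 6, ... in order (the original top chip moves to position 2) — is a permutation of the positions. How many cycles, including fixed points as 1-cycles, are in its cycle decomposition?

1

Trace each unvisited position around until it returns:
(1 2 4 8 16 13 ... len 18)
1 cycle in total.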